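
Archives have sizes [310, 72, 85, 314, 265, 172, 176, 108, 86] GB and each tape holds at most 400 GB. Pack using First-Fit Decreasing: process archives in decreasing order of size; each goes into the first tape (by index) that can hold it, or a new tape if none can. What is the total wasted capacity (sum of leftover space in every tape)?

412

Sorted descending: 314, 310, 265, 176, 172, 108, 86, 85, 72.
tape 1: place 314 GB, 86 GB left
tape 2: place 310 GB, 90 GB left
tape 3: place 265 GB, 135 GB left
tape 4: place 176 GB, 224 GB left
tape 4: place 172 GB, 52 GB left
tape 3: place 108 GB, 27 GB left
tape 1: place 86 GB, 0 GB left
tape 2: place 85 GB, 5 GB left
tape 5: place 72 GB, 328 GB left
5 tapes × 400 GB = 2000 GB; used 1588 GB; unused 412 GB.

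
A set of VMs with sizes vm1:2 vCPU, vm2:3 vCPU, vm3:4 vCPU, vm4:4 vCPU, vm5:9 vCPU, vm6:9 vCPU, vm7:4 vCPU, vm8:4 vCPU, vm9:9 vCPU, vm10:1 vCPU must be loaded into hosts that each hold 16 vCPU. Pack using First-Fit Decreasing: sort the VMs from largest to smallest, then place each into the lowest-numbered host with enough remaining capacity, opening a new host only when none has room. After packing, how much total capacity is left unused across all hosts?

15

Sorted descending: 9, 9, 9, 4, 4, 4, 4, 3, 2, 1.
9 vCPU → host 1 (remaining 7 vCPU)
9 vCPU → host 2 (remaining 7 vCPU)
9 vCPU → host 3 (remaining 7 vCPU)
4 vCPU → host 1 (remaining 3 vCPU)
4 vCPU → host 2 (remaining 3 vCPU)
4 vCPU → host 3 (remaining 3 vCPU)
4 vCPU → host 4 (remaining 12 vCPU)
3 vCPU → host 1 (remaining 0 vCPU)
2 vCPU → host 2 (remaining 1 vCPU)
1 vCPU → host 2 (remaining 0 vCPU)
4 hosts × 16 vCPU = 64 vCPU; used 49 vCPU; unused 15 vCPU.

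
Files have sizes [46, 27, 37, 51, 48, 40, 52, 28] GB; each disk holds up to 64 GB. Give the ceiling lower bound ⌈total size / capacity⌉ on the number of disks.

6 disks

Total size = 46 + 27 + 37 + 51 + 48 + 40 + 52 + 28 = 329 GB.
⌈329 / 64⌉ = 6.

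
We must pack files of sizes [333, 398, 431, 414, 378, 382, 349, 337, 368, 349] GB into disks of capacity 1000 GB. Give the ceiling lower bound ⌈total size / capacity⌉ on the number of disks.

Total size = 333 + 398 + 431 + 414 + 378 + 382 + 349 + 337 + 368 + 349 = 3739 GB.
⌈3739 / 1000⌉ = 4.

4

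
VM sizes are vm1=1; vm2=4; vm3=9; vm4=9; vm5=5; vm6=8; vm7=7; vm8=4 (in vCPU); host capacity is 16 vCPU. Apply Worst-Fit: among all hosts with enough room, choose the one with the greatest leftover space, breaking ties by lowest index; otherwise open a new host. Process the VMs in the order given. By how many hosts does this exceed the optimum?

1

Worst-Fit: [1,4,9] [9,5] [8,7] [4] → 4 hosts.
Total size 47 vCPU; any packing needs at least ⌈47/16⌉ = 3 hosts.
An optimal packing achieves that bound: [9,7] [9,5,1] [8,4,4] → 3 hosts.
Excess: 4 − 3 = 1.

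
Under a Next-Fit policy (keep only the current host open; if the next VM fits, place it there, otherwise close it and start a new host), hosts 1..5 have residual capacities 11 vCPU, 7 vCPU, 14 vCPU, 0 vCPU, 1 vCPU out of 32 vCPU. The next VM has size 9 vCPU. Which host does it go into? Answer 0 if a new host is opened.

Next-Fit only looks at host 5, which has 1 vCPU free.
9 vCPU does not fit, so a new host is opened.

0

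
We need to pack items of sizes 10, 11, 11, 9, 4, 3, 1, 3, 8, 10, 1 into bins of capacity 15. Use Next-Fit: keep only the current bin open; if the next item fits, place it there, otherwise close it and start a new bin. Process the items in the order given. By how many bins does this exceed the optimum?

Next-Fit: [10] [11] [11] [9,4] [3,1,3,8] [10,1] → 6 bins.
6 items exceed 7.5 (half the capacity), and no two of those can share a bin, so at least 6 bins are needed.
So 6 is already optimal.

0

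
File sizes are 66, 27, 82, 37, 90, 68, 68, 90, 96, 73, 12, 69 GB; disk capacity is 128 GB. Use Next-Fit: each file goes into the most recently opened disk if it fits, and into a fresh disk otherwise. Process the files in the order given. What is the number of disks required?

66 GB → disk 1 (remaining 62 GB)
27 GB → disk 1 (remaining 35 GB)
82 GB → disk 2 (remaining 46 GB)
37 GB → disk 2 (remaining 9 GB)
90 GB → disk 3 (remaining 38 GB)
68 GB → disk 4 (remaining 60 GB)
68 GB → disk 5 (remaining 60 GB)
90 GB → disk 6 (remaining 38 GB)
96 GB → disk 7 (remaining 32 GB)
73 GB → disk 8 (remaining 55 GB)
12 GB → disk 8 (remaining 43 GB)
69 GB → disk 9 (remaining 59 GB)

9 disks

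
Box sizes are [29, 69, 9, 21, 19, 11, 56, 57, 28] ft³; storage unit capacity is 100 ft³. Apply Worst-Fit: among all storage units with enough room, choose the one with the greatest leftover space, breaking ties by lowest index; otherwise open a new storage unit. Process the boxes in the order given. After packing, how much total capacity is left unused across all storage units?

101

Put 29 ft³ in storage unit 1; 71 ft³ remain.
Put 69 ft³ in storage unit 1; 2 ft³ remain.
Put 9 ft³ in storage unit 2; 91 ft³ remain.
Put 21 ft³ in storage unit 2; 70 ft³ remain.
Put 19 ft³ in storage unit 2; 51 ft³ remain.
Put 11 ft³ in storage unit 2; 40 ft³ remain.
Put 56 ft³ in storage unit 3; 44 ft³ remain.
Put 57 ft³ in storage unit 4; 43 ft³ remain.
Put 28 ft³ in storage unit 3; 16 ft³ remain.
4 storage units × 100 ft³ = 400 ft³; used 299 ft³; unused 101 ft³.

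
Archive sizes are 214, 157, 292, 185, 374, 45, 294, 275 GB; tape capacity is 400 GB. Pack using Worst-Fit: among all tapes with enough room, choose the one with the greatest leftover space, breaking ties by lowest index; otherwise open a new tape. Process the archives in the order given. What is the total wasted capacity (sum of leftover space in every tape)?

214 GB → tape 1 (remaining 186 GB)
157 GB → tape 1 (remaining 29 GB)
292 GB → tape 2 (remaining 108 GB)
185 GB → tape 3 (remaining 215 GB)
374 GB → tape 4 (remaining 26 GB)
45 GB → tape 3 (remaining 170 GB)
294 GB → tape 5 (remaining 106 GB)
275 GB → tape 6 (remaining 125 GB)
6 tapes × 400 GB = 2400 GB; used 1836 GB; unused 564 GB.

564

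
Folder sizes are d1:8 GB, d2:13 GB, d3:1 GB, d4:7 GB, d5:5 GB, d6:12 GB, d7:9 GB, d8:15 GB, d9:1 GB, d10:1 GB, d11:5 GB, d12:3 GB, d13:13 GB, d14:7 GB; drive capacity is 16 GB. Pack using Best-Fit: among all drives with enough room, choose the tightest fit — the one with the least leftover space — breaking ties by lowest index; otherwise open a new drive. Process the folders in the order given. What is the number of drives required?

7

Put d1 (8 GB) in drive 1; 8 GB remain.
Put d2 (13 GB) in drive 2; 3 GB remain.
Put d3 (1 GB) in drive 2; 2 GB remain.
Put d4 (7 GB) in drive 1; 1 GB remain.
Put d5 (5 GB) in drive 3; 11 GB remain.
Put d6 (12 GB) in drive 4; 4 GB remain.
Put d7 (9 GB) in drive 3; 2 GB remain.
Put d8 (15 GB) in drive 5; 1 GB remain.
Put d9 (1 GB) in drive 1; 0 GB remain.
Put d10 (1 GB) in drive 5; 0 GB remain.
Put d11 (5 GB) in drive 6; 11 GB remain.
Put d12 (3 GB) in drive 4; 1 GB remain.
Put d13 (13 GB) in drive 7; 3 GB remain.
Put d14 (7 GB) in drive 6; 4 GB remain.
Final drives: [8,7,1] [13,1] [5,9] [12,3] [15,1] [5,7] [13].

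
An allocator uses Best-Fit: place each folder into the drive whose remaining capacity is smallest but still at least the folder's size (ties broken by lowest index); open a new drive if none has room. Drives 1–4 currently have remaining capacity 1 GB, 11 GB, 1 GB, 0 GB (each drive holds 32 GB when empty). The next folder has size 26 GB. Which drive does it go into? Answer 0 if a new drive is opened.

No drive has ≥ 26 GB free, so a new drive is opened.

0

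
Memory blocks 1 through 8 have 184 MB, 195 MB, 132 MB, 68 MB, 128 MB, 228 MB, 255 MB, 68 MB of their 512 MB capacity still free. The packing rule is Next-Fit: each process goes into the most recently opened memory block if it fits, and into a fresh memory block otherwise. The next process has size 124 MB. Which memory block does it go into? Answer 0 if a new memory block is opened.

0

Next-Fit only looks at memory block 8, which has 68 MB free.
124 MB does not fit, so a new memory block is opened.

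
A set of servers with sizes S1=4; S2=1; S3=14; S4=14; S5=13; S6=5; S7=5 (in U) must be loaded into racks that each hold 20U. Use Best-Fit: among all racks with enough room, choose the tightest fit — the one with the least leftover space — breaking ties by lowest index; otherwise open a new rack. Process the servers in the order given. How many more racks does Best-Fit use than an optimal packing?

Best-Fit: [4,1,14] [14,5] [13,5] → 3 racks.
Total size 56U; any packing needs at least ⌈56/20⌉ = 3 racks.
So 3 is already optimal.

0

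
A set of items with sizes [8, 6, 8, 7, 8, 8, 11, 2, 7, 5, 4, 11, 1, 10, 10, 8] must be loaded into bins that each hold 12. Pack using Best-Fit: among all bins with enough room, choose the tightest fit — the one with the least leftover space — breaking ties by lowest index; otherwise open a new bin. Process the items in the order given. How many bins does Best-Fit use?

12

8 → bin 1 (remaining 4)
6 → bin 2 (remaining 6)
8 → bin 3 (remaining 4)
7 → bin 4 (remaining 5)
8 → bin 5 (remaining 4)
8 → bin 6 (remaining 4)
11 → bin 7 (remaining 1)
2 → bin 1 (remaining 2)
7 → bin 8 (remaining 5)
5 → bin 4 (remaining 0)
4 → bin 3 (remaining 0)
11 → bin 9 (remaining 1)
1 → bin 7 (remaining 0)
10 → bin 10 (remaining 2)
10 → bin 11 (remaining 2)
8 → bin 12 (remaining 4)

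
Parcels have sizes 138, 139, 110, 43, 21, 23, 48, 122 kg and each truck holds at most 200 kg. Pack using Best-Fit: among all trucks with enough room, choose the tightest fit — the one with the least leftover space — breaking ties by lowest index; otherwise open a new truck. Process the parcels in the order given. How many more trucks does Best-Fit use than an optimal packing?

Best-Fit: [138,21,23] [139,43] [110,48] [122] → 4 trucks.
Total size 644 kg; any packing needs at least ⌈644/200⌉ = 4 trucks.
So 4 is already optimal.

0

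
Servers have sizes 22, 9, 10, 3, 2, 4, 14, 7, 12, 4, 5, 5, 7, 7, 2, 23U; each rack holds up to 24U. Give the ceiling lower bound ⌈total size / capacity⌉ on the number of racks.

6

Total size = 22 + 9 + 10 + 3 + 2 + 4 + 14 + 7 + 12 + 4 + 5 + 5 + 7 + 7 + 2 + 23 = 136U.
⌈136 / 24⌉ = 6.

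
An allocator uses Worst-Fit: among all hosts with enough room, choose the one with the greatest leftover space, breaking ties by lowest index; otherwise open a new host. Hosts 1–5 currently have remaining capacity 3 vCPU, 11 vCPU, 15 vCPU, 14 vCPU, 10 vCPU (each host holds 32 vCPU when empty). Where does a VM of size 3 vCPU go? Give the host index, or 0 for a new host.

3

Hosts with room: host 1 (3 vCPU), host 2 (11 vCPU), host 3 (15 vCPU), host 4 (14 vCPU), host 5 (10 vCPU).
Most room is host 3 with 15 vCPU free.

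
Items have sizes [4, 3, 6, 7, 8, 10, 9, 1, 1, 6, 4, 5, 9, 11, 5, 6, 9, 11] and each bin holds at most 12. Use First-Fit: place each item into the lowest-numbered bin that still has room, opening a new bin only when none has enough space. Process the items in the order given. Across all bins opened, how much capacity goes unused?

4 → bin 1 (remaining 8)
3 → bin 1 (remaining 5)
6 → bin 2 (remaining 6)
7 → bin 3 (remaining 5)
8 → bin 4 (remaining 4)
10 → bin 5 (remaining 2)
9 → bin 6 (remaining 3)
1 → bin 1 (remaining 4)
1 → bin 1 (remaining 3)
6 → bin 2 (remaining 0)
4 → bin 3 (remaining 1)
5 → bin 7 (remaining 7)
9 → bin 8 (remaining 3)
11 → bin 9 (remaining 1)
5 → bin 7 (remaining 2)
6 → bin 10 (remaining 6)
9 → bin 11 (remaining 3)
11 → bin 12 (remaining 1)
12 bins × 12 = 144; used 115; unused 29.

29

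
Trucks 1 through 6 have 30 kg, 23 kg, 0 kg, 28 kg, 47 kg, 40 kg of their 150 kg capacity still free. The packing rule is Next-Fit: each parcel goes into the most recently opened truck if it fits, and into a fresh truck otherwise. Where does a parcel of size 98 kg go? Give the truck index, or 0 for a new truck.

Next-Fit only looks at truck 6, which has 40 kg free.
98 kg does not fit, so a new truck is opened.

0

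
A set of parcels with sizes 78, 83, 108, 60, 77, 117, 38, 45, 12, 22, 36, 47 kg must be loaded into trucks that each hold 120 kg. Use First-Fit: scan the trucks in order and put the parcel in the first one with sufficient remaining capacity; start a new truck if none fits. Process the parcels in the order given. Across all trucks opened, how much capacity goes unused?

78 kg → truck 1 (remaining 42 kg)
83 kg → truck 2 (remaining 37 kg)
108 kg → truck 3 (remaining 12 kg)
60 kg → truck 4 (remaining 60 kg)
77 kg → truck 5 (remaining 43 kg)
117 kg → truck 6 (remaining 3 kg)
38 kg → truck 1 (remaining 4 kg)
45 kg → truck 4 (remaining 15 kg)
12 kg → truck 2 (remaining 25 kg)
22 kg → truck 2 (remaining 3 kg)
36 kg → truck 5 (remaining 7 kg)
47 kg → truck 7 (remaining 73 kg)
7 trucks × 120 kg = 840 kg; used 723 kg; unused 117 kg.

117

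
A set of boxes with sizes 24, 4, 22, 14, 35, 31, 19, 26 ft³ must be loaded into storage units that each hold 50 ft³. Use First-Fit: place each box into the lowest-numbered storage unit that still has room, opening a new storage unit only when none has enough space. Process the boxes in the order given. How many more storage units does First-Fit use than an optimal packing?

0

First-Fit: [24,4,22] [14,35] [31,19] [26] → 4 storage units.
Total size 175 ft³; any packing needs at least ⌈175/50⌉ = 4 storage units.
So 4 is already optimal.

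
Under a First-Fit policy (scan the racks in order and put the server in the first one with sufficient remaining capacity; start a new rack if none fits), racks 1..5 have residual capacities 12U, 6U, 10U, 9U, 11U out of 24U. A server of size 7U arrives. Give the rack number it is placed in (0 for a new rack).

Racks with room: rack 1 (12U), rack 3 (10U), rack 4 (9U), rack 5 (11U).
The first with room is rack 1.

1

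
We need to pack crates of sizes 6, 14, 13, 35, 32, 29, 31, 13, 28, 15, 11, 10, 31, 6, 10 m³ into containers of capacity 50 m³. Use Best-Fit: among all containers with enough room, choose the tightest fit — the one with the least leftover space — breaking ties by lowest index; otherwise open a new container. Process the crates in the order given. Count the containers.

7

Put 6 m³ in container 1; 44 m³ remain.
Put 14 m³ in container 1; 30 m³ remain.
Put 13 m³ in container 1; 17 m³ remain.
Put 35 m³ in container 2; 15 m³ remain.
Put 32 m³ in container 3; 18 m³ remain.
Put 29 m³ in container 4; 21 m³ remain.
Put 31 m³ in container 5; 19 m³ remain.
Put 13 m³ in container 2; 2 m³ remain.
Put 28 m³ in container 6; 22 m³ remain.
Put 15 m³ in container 1; 2 m³ remain.
Put 11 m³ in container 3; 7 m³ remain.
Put 10 m³ in container 5; 9 m³ remain.
Put 31 m³ in container 7; 19 m³ remain.
Put 6 m³ in container 3; 1 m³ remain.
Put 10 m³ in container 7; 9 m³ remain.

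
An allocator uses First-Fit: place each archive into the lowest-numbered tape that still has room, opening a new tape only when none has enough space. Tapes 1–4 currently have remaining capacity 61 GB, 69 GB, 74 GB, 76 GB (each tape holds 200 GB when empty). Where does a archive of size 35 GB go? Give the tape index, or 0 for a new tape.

1

Tapes with room: tape 1 (61 GB), tape 2 (69 GB), tape 3 (74 GB), tape 4 (76 GB).
The first with room is tape 1.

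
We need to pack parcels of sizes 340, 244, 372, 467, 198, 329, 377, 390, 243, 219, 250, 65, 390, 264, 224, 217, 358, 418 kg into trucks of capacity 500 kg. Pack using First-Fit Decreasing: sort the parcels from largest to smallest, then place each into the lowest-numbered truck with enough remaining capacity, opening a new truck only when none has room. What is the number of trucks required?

Sorted descending: 467, 418, 390, 390, 377, 372, 358, 340, 329, 264, 250, 244, 243, 224, 219, 217, 198, 65.
Put 467 kg in truck 1; 33 kg remain.
Put 418 kg in truck 2; 82 kg remain.
Put 390 kg in truck 3; 110 kg remain.
Put 390 kg in truck 4; 110 kg remain.
Put 377 kg in truck 5; 123 kg remain.
Put 372 kg in truck 6; 128 kg remain.
Put 358 kg in truck 7; 142 kg remain.
Put 340 kg in truck 8; 160 kg remain.
Put 329 kg in truck 9; 171 kg remain.
Put 264 kg in truck 10; 236 kg remain.
Put 250 kg in truck 11; 250 kg remain.
Put 244 kg in truck 11; 6 kg remain.
Put 243 kg in truck 12; 257 kg remain.
Put 224 kg in truck 10; 12 kg remain.
Put 219 kg in truck 12; 38 kg remain.
Put 217 kg in truck 13; 283 kg remain.
Put 198 kg in truck 13; 85 kg remain.
Put 65 kg in truck 2; 17 kg remain.

13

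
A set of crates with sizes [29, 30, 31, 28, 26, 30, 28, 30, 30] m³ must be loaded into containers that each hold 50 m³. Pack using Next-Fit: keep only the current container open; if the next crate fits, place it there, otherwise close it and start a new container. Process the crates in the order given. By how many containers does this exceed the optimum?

0

Next-Fit: [29] [30] [31] [28] [26] [30] [28] [30] [30] → 9 containers.
9 crates exceed 25 m³ (half the capacity), and no two of those can share a container, so at least 9 containers are needed.
So 9 is already optimal.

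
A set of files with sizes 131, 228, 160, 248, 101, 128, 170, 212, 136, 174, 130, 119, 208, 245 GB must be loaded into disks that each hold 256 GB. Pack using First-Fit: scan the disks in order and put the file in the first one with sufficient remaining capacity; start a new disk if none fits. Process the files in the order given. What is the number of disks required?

12

Put 131 GB in disk 1; 125 GB remain.
Put 228 GB in disk 2; 28 GB remain.
Put 160 GB in disk 3; 96 GB remain.
Put 248 GB in disk 4; 8 GB remain.
Put 101 GB in disk 1; 24 GB remain.
Put 128 GB in disk 5; 128 GB remain.
Put 170 GB in disk 6; 86 GB remain.
Put 212 GB in disk 7; 44 GB remain.
Put 136 GB in disk 8; 120 GB remain.
Put 174 GB in disk 9; 82 GB remain.
Put 130 GB in disk 10; 126 GB remain.
Put 119 GB in disk 5; 9 GB remain.
Put 208 GB in disk 11; 48 GB remain.
Put 245 GB in disk 12; 11 GB remain.
Final disks: [131,101] [228] [160] [248] [128,119] [170] [212] [136] [174] [130] [208] [245].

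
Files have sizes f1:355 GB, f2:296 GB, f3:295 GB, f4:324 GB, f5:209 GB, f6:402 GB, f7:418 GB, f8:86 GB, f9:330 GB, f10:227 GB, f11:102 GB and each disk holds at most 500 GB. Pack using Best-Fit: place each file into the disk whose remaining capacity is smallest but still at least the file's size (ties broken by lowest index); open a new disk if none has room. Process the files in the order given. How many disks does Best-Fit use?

8

f1 (355 GB) → disk 1 (remaining 145 GB)
f2 (296 GB) → disk 2 (remaining 204 GB)
f3 (295 GB) → disk 3 (remaining 205 GB)
f4 (324 GB) → disk 4 (remaining 176 GB)
f5 (209 GB) → disk 5 (remaining 291 GB)
f6 (402 GB) → disk 6 (remaining 98 GB)
f7 (418 GB) → disk 7 (remaining 82 GB)
f8 (86 GB) → disk 6 (remaining 12 GB)
f9 (330 GB) → disk 8 (remaining 170 GB)
f10 (227 GB) → disk 5 (remaining 64 GB)
f11 (102 GB) → disk 1 (remaining 43 GB)
Final disks: [355,102] [296] [295] [324] [209,227] [402,86] [418] [330].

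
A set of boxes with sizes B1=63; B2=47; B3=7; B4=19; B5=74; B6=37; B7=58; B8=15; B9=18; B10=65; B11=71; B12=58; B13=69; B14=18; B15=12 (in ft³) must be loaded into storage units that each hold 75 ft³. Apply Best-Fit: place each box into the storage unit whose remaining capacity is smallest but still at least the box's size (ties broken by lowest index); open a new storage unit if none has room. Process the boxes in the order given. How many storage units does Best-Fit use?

B1 (63 ft³) → storage unit 1 (remaining 12 ft³)
B2 (47 ft³) → storage unit 2 (remaining 28 ft³)
B3 (7 ft³) → storage unit 1 (remaining 5 ft³)
B4 (19 ft³) → storage unit 2 (remaining 9 ft³)
B5 (74 ft³) → storage unit 3 (remaining 1 ft³)
B6 (37 ft³) → storage unit 4 (remaining 38 ft³)
B7 (58 ft³) → storage unit 5 (remaining 17 ft³)
B8 (15 ft³) → storage unit 5 (remaining 2 ft³)
B9 (18 ft³) → storage unit 4 (remaining 20 ft³)
B10 (65 ft³) → storage unit 6 (remaining 10 ft³)
B11 (71 ft³) → storage unit 7 (remaining 4 ft³)
B12 (58 ft³) → storage unit 8 (remaining 17 ft³)
B13 (69 ft³) → storage unit 9 (remaining 6 ft³)
B14 (18 ft³) → storage unit 4 (remaining 2 ft³)
B15 (12 ft³) → storage unit 8 (remaining 5 ft³)

9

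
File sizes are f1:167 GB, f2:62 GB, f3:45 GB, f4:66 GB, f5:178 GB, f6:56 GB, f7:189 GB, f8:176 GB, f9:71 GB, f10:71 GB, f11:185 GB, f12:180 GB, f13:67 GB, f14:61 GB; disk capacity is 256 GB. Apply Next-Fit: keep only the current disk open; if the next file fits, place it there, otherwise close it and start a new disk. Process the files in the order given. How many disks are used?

f1 (167 GB) → disk 1 (remaining 89 GB)
f2 (62 GB) → disk 1 (remaining 27 GB)
f3 (45 GB) → disk 2 (remaining 211 GB)
f4 (66 GB) → disk 2 (remaining 145 GB)
f5 (178 GB) → disk 3 (remaining 78 GB)
f6 (56 GB) → disk 3 (remaining 22 GB)
f7 (189 GB) → disk 4 (remaining 67 GB)
f8 (176 GB) → disk 5 (remaining 80 GB)
f9 (71 GB) → disk 5 (remaining 9 GB)
f10 (71 GB) → disk 6 (remaining 185 GB)
f11 (185 GB) → disk 6 (remaining 0 GB)
f12 (180 GB) → disk 7 (remaining 76 GB)
f13 (67 GB) → disk 7 (remaining 9 GB)
f14 (61 GB) → disk 8 (remaining 195 GB)

8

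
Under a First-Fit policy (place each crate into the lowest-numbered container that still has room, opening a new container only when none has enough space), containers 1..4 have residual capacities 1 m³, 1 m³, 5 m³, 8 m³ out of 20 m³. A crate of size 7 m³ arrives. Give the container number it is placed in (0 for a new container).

Containers with room: container 4 (8 m³).
The first with room is container 4.

4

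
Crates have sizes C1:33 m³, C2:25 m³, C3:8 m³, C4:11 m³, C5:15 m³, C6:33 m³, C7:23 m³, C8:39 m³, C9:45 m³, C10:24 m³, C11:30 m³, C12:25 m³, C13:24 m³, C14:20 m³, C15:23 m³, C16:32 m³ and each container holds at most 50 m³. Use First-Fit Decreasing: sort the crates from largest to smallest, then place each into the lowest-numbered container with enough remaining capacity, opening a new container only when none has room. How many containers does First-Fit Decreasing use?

Sorted descending: 45, 39, 33, 33, 32, 30, 25, 25, 24, 24, 23, 23, 20, 15, 11, 8.
45 m³ → container 1 (remaining 5 m³)
39 m³ → container 2 (remaining 11 m³)
33 m³ → container 3 (remaining 17 m³)
33 m³ → container 4 (remaining 17 m³)
32 m³ → container 5 (remaining 18 m³)
30 m³ → container 6 (remaining 20 m³)
25 m³ → container 7 (remaining 25 m³)
25 m³ → container 7 (remaining 0 m³)
24 m³ → container 8 (remaining 26 m³)
24 m³ → container 8 (remaining 2 m³)
23 m³ → container 9 (remaining 27 m³)
23 m³ → container 9 (remaining 4 m³)
20 m³ → container 6 (remaining 0 m³)
15 m³ → container 3 (remaining 2 m³)
11 m³ → container 2 (remaining 0 m³)
8 m³ → container 4 (remaining 9 m³)

9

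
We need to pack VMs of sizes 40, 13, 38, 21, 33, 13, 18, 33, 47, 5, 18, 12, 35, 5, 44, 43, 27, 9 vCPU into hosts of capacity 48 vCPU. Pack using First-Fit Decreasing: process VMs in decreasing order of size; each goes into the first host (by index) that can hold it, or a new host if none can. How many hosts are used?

Sorted descending: 47, 44, 43, 40, 38, 35, 33, 33, 27, 21, 18, 18, 13, 13, 12, 9, 5, 5.
47 vCPU → host 1 (remaining 1 vCPU)
44 vCPU → host 2 (remaining 4 vCPU)
43 vCPU → host 3 (remaining 5 vCPU)
40 vCPU → host 4 (remaining 8 vCPU)
38 vCPU → host 5 (remaining 10 vCPU)
35 vCPU → host 6 (remaining 13 vCPU)
33 vCPU → host 7 (remaining 15 vCPU)
33 vCPU → host 8 (remaining 15 vCPU)
27 vCPU → host 9 (remaining 21 vCPU)
21 vCPU → host 9 (remaining 0 vCPU)
18 vCPU → host 10 (remaining 30 vCPU)
18 vCPU → host 10 (remaining 12 vCPU)
13 vCPU → host 6 (remaining 0 vCPU)
13 vCPU → host 7 (remaining 2 vCPU)
12 vCPU → host 8 (remaining 3 vCPU)
9 vCPU → host 5 (remaining 1 vCPU)
5 vCPU → host 3 (remaining 0 vCPU)
5 vCPU → host 4 (remaining 3 vCPU)
Final hosts: [47] [44] [43,5] [40,5] [38,9] [35,13] [33,13] [33,12] [27,21] [18,18].

10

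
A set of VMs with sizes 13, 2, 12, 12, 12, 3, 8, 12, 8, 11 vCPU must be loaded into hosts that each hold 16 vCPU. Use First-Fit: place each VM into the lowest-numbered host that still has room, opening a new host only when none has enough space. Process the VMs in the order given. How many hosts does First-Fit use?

13 vCPU → host 1 (remaining 3 vCPU)
2 vCPU → host 1 (remaining 1 vCPU)
12 vCPU → host 2 (remaining 4 vCPU)
12 vCPU → host 3 (remaining 4 vCPU)
12 vCPU → host 4 (remaining 4 vCPU)
3 vCPU → host 2 (remaining 1 vCPU)
8 vCPU → host 5 (remaining 8 vCPU)
12 vCPU → host 6 (remaining 4 vCPU)
8 vCPU → host 5 (remaining 0 vCPU)
11 vCPU → host 7 (remaining 5 vCPU)
Final hosts: [13,2] [12,3] [12] [12] [8,8] [12] [11].

7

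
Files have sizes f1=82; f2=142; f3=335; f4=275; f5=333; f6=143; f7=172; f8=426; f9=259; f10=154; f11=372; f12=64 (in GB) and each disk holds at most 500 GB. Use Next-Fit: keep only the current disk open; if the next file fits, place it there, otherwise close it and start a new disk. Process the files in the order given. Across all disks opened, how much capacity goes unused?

1243

f1 (82 GB) → disk 1 (remaining 418 GB)
f2 (142 GB) → disk 1 (remaining 276 GB)
f3 (335 GB) → disk 2 (remaining 165 GB)
f4 (275 GB) → disk 3 (remaining 225 GB)
f5 (333 GB) → disk 4 (remaining 167 GB)
f6 (143 GB) → disk 4 (remaining 24 GB)
f7 (172 GB) → disk 5 (remaining 328 GB)
f8 (426 GB) → disk 6 (remaining 74 GB)
f9 (259 GB) → disk 7 (remaining 241 GB)
f10 (154 GB) → disk 7 (remaining 87 GB)
f11 (372 GB) → disk 8 (remaining 128 GB)
f12 (64 GB) → disk 8 (remaining 64 GB)
8 disks × 500 GB = 4000 GB; used 2757 GB; unused 1243 GB.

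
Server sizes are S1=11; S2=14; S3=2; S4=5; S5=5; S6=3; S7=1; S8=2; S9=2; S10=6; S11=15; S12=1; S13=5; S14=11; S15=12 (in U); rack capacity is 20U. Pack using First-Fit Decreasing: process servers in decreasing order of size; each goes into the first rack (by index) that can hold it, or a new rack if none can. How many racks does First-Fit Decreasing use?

5 racks

Sorted descending: 15, 14, 12, 11, 11, 6, 5, 5, 5, 3, 2, 2, 2, 1, 1.
rack 1: place 15U, 5U left
rack 2: place 14U, 6U left
rack 3: place 12U, 8U left
rack 4: place 11U, 9U left
rack 5: place 11U, 9U left
rack 2: place 6U, 0U left
rack 1: place 5U, 0U left
rack 3: place 5U, 3U left
rack 4: place 5U, 4U left
rack 3: place 3U, 0U left
rack 4: place 2U, 2U left
rack 4: place 2U, 0U left
rack 5: place 2U, 7U left
rack 5: place 1U, 6U left
rack 5: place 1U, 5U left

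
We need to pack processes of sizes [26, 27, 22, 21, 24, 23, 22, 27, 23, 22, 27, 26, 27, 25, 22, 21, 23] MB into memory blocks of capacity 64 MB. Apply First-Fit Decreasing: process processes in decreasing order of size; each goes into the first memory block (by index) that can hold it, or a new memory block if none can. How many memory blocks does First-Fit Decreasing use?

Sorted descending: 27, 27, 27, 27, 26, 26, 25, 24, 23, 23, 23, 22, 22, 22, 22, 21, 21.
Put 27 MB in memory block 1; 37 MB remain.
Put 27 MB in memory block 1; 10 MB remain.
Put 27 MB in memory block 2; 37 MB remain.
Put 27 MB in memory block 2; 10 MB remain.
Put 26 MB in memory block 3; 38 MB remain.
Put 26 MB in memory block 3; 12 MB remain.
Put 25 MB in memory block 4; 39 MB remain.
Put 24 MB in memory block 4; 15 MB remain.
Put 23 MB in memory block 5; 41 MB remain.
Put 23 MB in memory block 5; 18 MB remain.
Put 23 MB in memory block 6; 41 MB remain.
Put 22 MB in memory block 6; 19 MB remain.
Put 22 MB in memory block 7; 42 MB remain.
Put 22 MB in memory block 7; 20 MB remain.
Put 22 MB in memory block 8; 42 MB remain.
Put 21 MB in memory block 8; 21 MB remain.
Put 21 MB in memory block 8; 0 MB remain.

8 memory blocks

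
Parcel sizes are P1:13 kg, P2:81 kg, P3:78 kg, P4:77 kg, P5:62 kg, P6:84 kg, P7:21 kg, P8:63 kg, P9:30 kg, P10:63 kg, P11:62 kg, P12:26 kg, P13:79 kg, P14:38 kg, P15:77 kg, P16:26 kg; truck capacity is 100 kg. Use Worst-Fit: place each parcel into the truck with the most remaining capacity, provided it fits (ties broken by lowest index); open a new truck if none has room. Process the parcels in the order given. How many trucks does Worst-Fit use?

P1 (13 kg) → truck 1 (remaining 87 kg)
P2 (81 kg) → truck 1 (remaining 6 kg)
P3 (78 kg) → truck 2 (remaining 22 kg)
P4 (77 kg) → truck 3 (remaining 23 kg)
P5 (62 kg) → truck 4 (remaining 38 kg)
P6 (84 kg) → truck 5 (remaining 16 kg)
P7 (21 kg) → truck 4 (remaining 17 kg)
P8 (63 kg) → truck 6 (remaining 37 kg)
P9 (30 kg) → truck 6 (remaining 7 kg)
P10 (63 kg) → truck 7 (remaining 37 kg)
P11 (62 kg) → truck 8 (remaining 38 kg)
P12 (26 kg) → truck 8 (remaining 12 kg)
P13 (79 kg) → truck 9 (remaining 21 kg)
P14 (38 kg) → truck 10 (remaining 62 kg)
P15 (77 kg) → truck 11 (remaining 23 kg)
P16 (26 kg) → truck 10 (remaining 36 kg)

11 trucks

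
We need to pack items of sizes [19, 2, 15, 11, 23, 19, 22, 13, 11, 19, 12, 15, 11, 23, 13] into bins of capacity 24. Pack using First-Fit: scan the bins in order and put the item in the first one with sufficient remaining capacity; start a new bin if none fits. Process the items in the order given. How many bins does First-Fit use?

bin 1: place 19, 5 left
bin 1: place 2, 3 left
bin 2: place 15, 9 left
bin 3: place 11, 13 left
bin 4: place 23, 1 left
bin 5: place 19, 5 left
bin 6: place 22, 2 left
bin 3: place 13, 0 left
bin 7: place 11, 13 left
bin 8: place 19, 5 left
bin 7: place 12, 1 left
bin 9: place 15, 9 left
bin 10: place 11, 13 left
bin 11: place 23, 1 left
bin 10: place 13, 0 left

11 bins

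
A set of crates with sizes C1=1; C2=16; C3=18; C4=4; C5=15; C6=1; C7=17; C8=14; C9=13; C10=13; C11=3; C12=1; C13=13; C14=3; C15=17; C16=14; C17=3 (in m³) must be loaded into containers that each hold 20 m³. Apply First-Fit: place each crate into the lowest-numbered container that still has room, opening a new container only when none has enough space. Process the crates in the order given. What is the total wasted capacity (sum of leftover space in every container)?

34

C1 (1 m³) → container 1 (remaining 19 m³)
C2 (16 m³) → container 1 (remaining 3 m³)
C3 (18 m³) → container 2 (remaining 2 m³)
C4 (4 m³) → container 3 (remaining 16 m³)
C5 (15 m³) → container 3 (remaining 1 m³)
C6 (1 m³) → container 1 (remaining 2 m³)
C7 (17 m³) → container 4 (remaining 3 m³)
C8 (14 m³) → container 5 (remaining 6 m³)
C9 (13 m³) → container 6 (remaining 7 m³)
C10 (13 m³) → container 7 (remaining 7 m³)
C11 (3 m³) → container 4 (remaining 0 m³)
C12 (1 m³) → container 1 (remaining 1 m³)
C13 (13 m³) → container 8 (remaining 7 m³)
C14 (3 m³) → container 5 (remaining 3 m³)
C15 (17 m³) → container 9 (remaining 3 m³)
C16 (14 m³) → container 10 (remaining 6 m³)
C17 (3 m³) → container 5 (remaining 0 m³)
10 containers × 20 m³ = 200 m³; used 166 m³; unused 34 m³.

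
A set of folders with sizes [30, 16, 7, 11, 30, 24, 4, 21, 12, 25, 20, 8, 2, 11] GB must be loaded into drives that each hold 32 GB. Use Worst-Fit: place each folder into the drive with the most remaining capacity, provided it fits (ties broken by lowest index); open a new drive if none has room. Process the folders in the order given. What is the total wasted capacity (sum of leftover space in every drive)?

67

30 GB → drive 1 (remaining 2 GB)
16 GB → drive 2 (remaining 16 GB)
7 GB → drive 2 (remaining 9 GB)
11 GB → drive 3 (remaining 21 GB)
30 GB → drive 4 (remaining 2 GB)
24 GB → drive 5 (remaining 8 GB)
4 GB → drive 3 (remaining 17 GB)
21 GB → drive 6 (remaining 11 GB)
12 GB → drive 3 (remaining 5 GB)
25 GB → drive 7 (remaining 7 GB)
20 GB → drive 8 (remaining 12 GB)
8 GB → drive 8 (remaining 4 GB)
2 GB → drive 6 (remaining 9 GB)
11 GB → drive 9 (remaining 21 GB)
9 drives × 32 GB = 288 GB; used 221 GB; unused 67 GB.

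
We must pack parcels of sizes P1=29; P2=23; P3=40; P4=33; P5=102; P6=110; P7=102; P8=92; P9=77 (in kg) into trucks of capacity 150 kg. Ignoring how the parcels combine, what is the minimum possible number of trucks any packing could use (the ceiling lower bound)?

5

Total size = 29 + 23 + 40 + 33 + 102 + 110 + 102 + 92 + 77 = 608 kg.
⌈608 / 150⌉ = 5.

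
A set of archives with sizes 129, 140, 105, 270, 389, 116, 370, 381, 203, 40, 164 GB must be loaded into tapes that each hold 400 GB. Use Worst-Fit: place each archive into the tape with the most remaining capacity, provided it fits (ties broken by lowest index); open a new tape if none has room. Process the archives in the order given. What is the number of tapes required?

7 tapes

129 GB → tape 1 (remaining 271 GB)
140 GB → tape 1 (remaining 131 GB)
105 GB → tape 1 (remaining 26 GB)
270 GB → tape 2 (remaining 130 GB)
389 GB → tape 3 (remaining 11 GB)
116 GB → tape 2 (remaining 14 GB)
370 GB → tape 4 (remaining 30 GB)
381 GB → tape 5 (remaining 19 GB)
203 GB → tape 6 (remaining 197 GB)
40 GB → tape 6 (remaining 157 GB)
164 GB → tape 7 (remaining 236 GB)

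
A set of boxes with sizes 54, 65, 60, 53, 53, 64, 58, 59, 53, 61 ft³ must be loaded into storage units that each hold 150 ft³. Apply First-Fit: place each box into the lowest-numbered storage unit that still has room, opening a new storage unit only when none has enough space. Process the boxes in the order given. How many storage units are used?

5

Put 54 ft³ in storage unit 1; 96 ft³ remain.
Put 65 ft³ in storage unit 1; 31 ft³ remain.
Put 60 ft³ in storage unit 2; 90 ft³ remain.
Put 53 ft³ in storage unit 2; 37 ft³ remain.
Put 53 ft³ in storage unit 3; 97 ft³ remain.
Put 64 ft³ in storage unit 3; 33 ft³ remain.
Put 58 ft³ in storage unit 4; 92 ft³ remain.
Put 59 ft³ in storage unit 4; 33 ft³ remain.
Put 53 ft³ in storage unit 5; 97 ft³ remain.
Put 61 ft³ in storage unit 5; 36 ft³ remain.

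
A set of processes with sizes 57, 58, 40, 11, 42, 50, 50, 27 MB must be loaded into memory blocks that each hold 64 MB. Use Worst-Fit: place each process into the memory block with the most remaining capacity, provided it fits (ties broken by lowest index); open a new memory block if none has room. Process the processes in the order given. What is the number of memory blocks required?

7

57 MB → memory block 1 (remaining 7 MB)
58 MB → memory block 2 (remaining 6 MB)
40 MB → memory block 3 (remaining 24 MB)
11 MB → memory block 3 (remaining 13 MB)
42 MB → memory block 4 (remaining 22 MB)
50 MB → memory block 5 (remaining 14 MB)
50 MB → memory block 6 (remaining 14 MB)
27 MB → memory block 7 (remaining 37 MB)
Final memory blocks: [57] [58] [40,11] [42] [50] [50] [27].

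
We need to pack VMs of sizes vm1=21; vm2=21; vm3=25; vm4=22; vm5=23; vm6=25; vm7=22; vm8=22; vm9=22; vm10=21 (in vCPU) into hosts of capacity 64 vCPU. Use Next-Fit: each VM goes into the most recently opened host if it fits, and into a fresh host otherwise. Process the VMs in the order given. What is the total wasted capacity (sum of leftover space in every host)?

host 1: place vm1 (21 vCPU), 43 vCPU left
host 1: place vm2 (21 vCPU), 22 vCPU left
host 2: place vm3 (25 vCPU), 39 vCPU left
host 2: place vm4 (22 vCPU), 17 vCPU left
host 3: place vm5 (23 vCPU), 41 vCPU left
host 3: place vm6 (25 vCPU), 16 vCPU left
host 4: place vm7 (22 vCPU), 42 vCPU left
host 4: place vm8 (22 vCPU), 20 vCPU left
host 5: place vm9 (22 vCPU), 42 vCPU left
host 5: place vm10 (21 vCPU), 21 vCPU left
5 hosts × 64 vCPU = 320 vCPU; used 224 vCPU; unused 96 vCPU.

96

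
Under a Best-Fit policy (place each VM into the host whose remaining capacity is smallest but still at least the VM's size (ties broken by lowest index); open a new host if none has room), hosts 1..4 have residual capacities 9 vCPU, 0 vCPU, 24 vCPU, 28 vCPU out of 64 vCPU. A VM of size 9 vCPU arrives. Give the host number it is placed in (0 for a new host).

Hosts with room: host 1 (9 vCPU), host 3 (24 vCPU), host 4 (28 vCPU).
Tightest fit is host 1 with 9 vCPU free.

1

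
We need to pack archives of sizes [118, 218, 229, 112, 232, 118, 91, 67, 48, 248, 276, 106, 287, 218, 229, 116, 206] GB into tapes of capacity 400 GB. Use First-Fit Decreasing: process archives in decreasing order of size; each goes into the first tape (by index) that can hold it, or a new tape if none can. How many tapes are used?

9

Sorted descending: 287, 276, 248, 232, 229, 229, 218, 218, 206, 118, 118, 116, 112, 106, 91, 67, 48.
Put 287 GB in tape 1; 113 GB remain.
Put 276 GB in tape 2; 124 GB remain.
Put 248 GB in tape 3; 152 GB remain.
Put 232 GB in tape 4; 168 GB remain.
Put 229 GB in tape 5; 171 GB remain.
Put 229 GB in tape 6; 171 GB remain.
Put 218 GB in tape 7; 182 GB remain.
Put 218 GB in tape 8; 182 GB remain.
Put 206 GB in tape 9; 194 GB remain.
Put 118 GB in tape 2; 6 GB remain.
Put 118 GB in tape 3; 34 GB remain.
Put 116 GB in tape 4; 52 GB remain.
Put 112 GB in tape 1; 1 GB remain.
Put 106 GB in tape 5; 65 GB remain.
Put 91 GB in tape 6; 80 GB remain.
Put 67 GB in tape 6; 13 GB remain.
Put 48 GB in tape 4; 4 GB remain.
Final tapes: [287,112] [276,118] [248,118] [232,116,48] [229,106] [229,91,67] [218] [218] [206].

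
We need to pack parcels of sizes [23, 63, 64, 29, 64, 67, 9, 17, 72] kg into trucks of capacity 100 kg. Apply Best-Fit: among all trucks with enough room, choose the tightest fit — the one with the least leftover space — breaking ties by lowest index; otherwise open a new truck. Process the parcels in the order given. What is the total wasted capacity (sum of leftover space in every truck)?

92

23 kg → truck 1 (remaining 77 kg)
63 kg → truck 1 (remaining 14 kg)
64 kg → truck 2 (remaining 36 kg)
29 kg → truck 2 (remaining 7 kg)
64 kg → truck 3 (remaining 36 kg)
67 kg → truck 4 (remaining 33 kg)
9 kg → truck 1 (remaining 5 kg)
17 kg → truck 4 (remaining 16 kg)
72 kg → truck 5 (remaining 28 kg)
5 trucks × 100 kg = 500 kg; used 408 kg; unused 92 kg.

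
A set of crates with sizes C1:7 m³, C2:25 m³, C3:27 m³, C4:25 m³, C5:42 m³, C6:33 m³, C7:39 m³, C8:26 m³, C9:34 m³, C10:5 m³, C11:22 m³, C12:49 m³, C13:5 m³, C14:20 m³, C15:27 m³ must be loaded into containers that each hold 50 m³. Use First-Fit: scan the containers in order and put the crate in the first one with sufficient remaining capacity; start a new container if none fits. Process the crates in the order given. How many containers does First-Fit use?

10 containers

C1 (7 m³) → container 1 (remaining 43 m³)
C2 (25 m³) → container 1 (remaining 18 m³)
C3 (27 m³) → container 2 (remaining 23 m³)
C4 (25 m³) → container 3 (remaining 25 m³)
C5 (42 m³) → container 4 (remaining 8 m³)
C6 (33 m³) → container 5 (remaining 17 m³)
C7 (39 m³) → container 6 (remaining 11 m³)
C8 (26 m³) → container 7 (remaining 24 m³)
C9 (34 m³) → container 8 (remaining 16 m³)
C10 (5 m³) → container 1 (remaining 13 m³)
C11 (22 m³) → container 2 (remaining 1 m³)
C12 (49 m³) → container 9 (remaining 1 m³)
C13 (5 m³) → container 1 (remaining 8 m³)
C14 (20 m³) → container 3 (remaining 5 m³)
C15 (27 m³) → container 10 (remaining 23 m³)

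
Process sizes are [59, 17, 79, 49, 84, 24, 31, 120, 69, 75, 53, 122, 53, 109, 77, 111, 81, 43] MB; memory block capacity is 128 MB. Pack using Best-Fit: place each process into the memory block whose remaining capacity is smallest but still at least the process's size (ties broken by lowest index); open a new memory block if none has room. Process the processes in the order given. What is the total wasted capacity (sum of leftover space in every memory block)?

memory block 1: place 59 MB, 69 MB left
memory block 1: place 17 MB, 52 MB left
memory block 2: place 79 MB, 49 MB left
memory block 2: place 49 MB, 0 MB left
memory block 3: place 84 MB, 44 MB left
memory block 3: place 24 MB, 20 MB left
memory block 1: place 31 MB, 21 MB left
memory block 4: place 120 MB, 8 MB left
memory block 5: place 69 MB, 59 MB left
memory block 6: place 75 MB, 53 MB left
memory block 6: place 53 MB, 0 MB left
memory block 7: place 122 MB, 6 MB left
memory block 5: place 53 MB, 6 MB left
memory block 8: place 109 MB, 19 MB left
memory block 9: place 77 MB, 51 MB left
memory block 10: place 111 MB, 17 MB left
memory block 11: place 81 MB, 47 MB left
memory block 11: place 43 MB, 4 MB left
11 memory blocks × 128 MB = 1408 MB; used 1256 MB; unused 152 MB.

152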